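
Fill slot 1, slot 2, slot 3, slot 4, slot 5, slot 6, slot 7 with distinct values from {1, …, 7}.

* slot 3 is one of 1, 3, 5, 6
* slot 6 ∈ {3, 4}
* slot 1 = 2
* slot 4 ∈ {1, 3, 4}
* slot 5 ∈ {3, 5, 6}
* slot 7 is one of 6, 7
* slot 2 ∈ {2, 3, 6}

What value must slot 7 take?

7

slot 1 has just one choice, so slot 1 = 2. Eliminate 2 elsewhere: slot 2.
The 6 still-open variables together cover exactly {1, 3, 4, 5, 6, 7} — 6 values for 6 variables — and 7 appears only in slot 7's list, so slot 7 = 7.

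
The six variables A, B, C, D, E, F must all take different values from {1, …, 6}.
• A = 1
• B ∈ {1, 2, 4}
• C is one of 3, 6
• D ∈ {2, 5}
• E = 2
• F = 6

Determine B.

4

A must be 1 (only option left). Strike 1 from B.
E's domain is down to {2}, so E = 2. Eliminate 2 elsewhere: B, D.
So B = 4.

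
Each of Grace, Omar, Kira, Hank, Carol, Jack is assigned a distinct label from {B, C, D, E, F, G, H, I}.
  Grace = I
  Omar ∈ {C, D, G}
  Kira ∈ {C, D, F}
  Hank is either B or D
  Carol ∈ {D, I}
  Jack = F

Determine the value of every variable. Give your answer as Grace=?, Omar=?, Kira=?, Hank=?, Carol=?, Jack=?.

Grace must be I (only option left). Eliminate I elsewhere: Carol.
Carol has just one choice, so Carol = D. Remove D from Omar, Kira, Hank.
That leaves Jack = F. Strike F from Kira.
Kira has just one choice, so Kira = C. Eliminate C elsewhere: Omar.
Hank must be B (only option left).
Omar has just one choice, so Omar = G.

Grace=I, Omar=G, Kira=C, Hank=B, Carol=D, Jack=F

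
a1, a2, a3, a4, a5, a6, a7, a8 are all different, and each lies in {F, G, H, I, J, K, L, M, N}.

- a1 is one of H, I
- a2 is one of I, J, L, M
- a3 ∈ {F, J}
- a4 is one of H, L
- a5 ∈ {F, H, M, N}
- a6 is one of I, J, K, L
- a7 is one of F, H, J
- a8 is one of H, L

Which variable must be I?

The 8 variables draw from only 8 values {F, H, I, J, K, L, M, N}, so each is used; only a6 can be K, hence a6 = K.
The 7 still-open variables together cover exactly {F, H, I, J, L, M, N} — 7 values for 7 variables — and N appears only in a5's list, so a5 = N.
The 6 still-open variables draw from only 6 values {F, H, I, J, L, M}, so each is used; only a2 can be M, hence a2 = M.
The 5 still-open variables draw from only 5 values {F, H, I, J, L}, so each is used; only a1 can be I, hence a1 = I.

a1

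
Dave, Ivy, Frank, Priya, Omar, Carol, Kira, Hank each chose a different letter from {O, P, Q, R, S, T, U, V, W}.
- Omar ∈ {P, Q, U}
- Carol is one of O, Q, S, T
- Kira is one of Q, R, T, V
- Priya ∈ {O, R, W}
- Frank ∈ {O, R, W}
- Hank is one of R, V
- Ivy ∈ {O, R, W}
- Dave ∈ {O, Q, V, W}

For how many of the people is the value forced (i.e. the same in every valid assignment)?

The 3 variables Ivy, Frank, Priya are confined to {O, R, W}, which locks those values in; drop them from Dave, Carol, Kira, Hank.
That leaves Hank = V. Remove V from Dave, Kira.
Dave's domain is down to {Q}, so Dave = Q. Remove Q from Omar, Carol, Kira.
Kira has just one choice, so Kira = T. Eliminate T elsewhere: Carol.
That leaves Carol = S.
Determined: Dave=Q, Carol=S, Kira=T, Hank=V. The other people each still have more than one consistent value. That makes 4.

4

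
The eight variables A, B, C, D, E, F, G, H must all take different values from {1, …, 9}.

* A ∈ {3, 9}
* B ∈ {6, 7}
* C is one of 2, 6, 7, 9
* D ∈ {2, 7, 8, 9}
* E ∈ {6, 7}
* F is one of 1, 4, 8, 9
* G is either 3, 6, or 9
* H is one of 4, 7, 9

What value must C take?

2

The 8 variables together cover exactly {1, 2, 3, 4, 6, 7, 8, 9} — 8 values for 8 variables — and 1 appears only in F's list, so F = 1.
The 7 still-open variables draw from only 7 values {2, 3, 4, 6, 7, 8, 9}, so each is used; only H can be 4, hence H = 4.
Among the 6 still-open variables, 8 fits only D (and all 6 values in {2, 3, 6, 7, 8, 9} must be used), so D = 8.
The 5 still-open variables together cover exactly {2, 3, 6, 7, 9} — 5 values for 5 variables — and 2 appears only in C's list, so C = 2.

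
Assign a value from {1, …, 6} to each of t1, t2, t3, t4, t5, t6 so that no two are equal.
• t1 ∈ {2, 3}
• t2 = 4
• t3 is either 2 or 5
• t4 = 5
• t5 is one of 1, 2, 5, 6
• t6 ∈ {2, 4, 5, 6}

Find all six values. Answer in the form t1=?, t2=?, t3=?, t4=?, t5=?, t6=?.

t2 has just one choice, so t2 = 4. So t6 can't be 4.
That leaves t4 = 5. So t3, t5, t6 can't be 5.
t3 has just one choice, so t3 = 2. So t1, t5, t6 can't be 2.
t6 must be 6 (only option left). Strike 6 from t5.
That leaves t1 = 3.
That leaves t5 = 1.

t1=3, t2=4, t3=2, t4=5, t5=1, t6=6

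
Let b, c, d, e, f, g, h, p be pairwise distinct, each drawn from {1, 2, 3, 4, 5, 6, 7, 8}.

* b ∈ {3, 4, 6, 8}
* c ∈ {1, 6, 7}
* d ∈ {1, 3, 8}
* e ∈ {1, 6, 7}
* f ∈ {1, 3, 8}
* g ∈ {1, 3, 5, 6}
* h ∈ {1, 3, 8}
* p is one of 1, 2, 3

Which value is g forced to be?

5

The 8 variables draw from only 8 values {1, 2, 3, 4, 5, 6, 7, 8}, so each is used; only p can be 2, hence p = 2.
The 7 still-open variables draw from only 7 values {1, 3, 4, 5, 6, 7, 8}, so each is used; only b can be 4, hence b = 4.
The 6 still-open variables together cover exactly {1, 3, 5, 6, 7, 8} — 6 values for 6 variables — and 5 appears only in g's list, so g = 5.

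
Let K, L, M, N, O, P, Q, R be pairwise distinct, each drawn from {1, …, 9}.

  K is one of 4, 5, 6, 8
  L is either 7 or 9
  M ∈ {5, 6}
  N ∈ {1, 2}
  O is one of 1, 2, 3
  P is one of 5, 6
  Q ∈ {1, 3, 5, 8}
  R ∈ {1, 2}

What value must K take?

M and P share exactly the 2 values {5, 6}; by pigeonhole those values go to them, so strike 5, 6 from K, Q.
N and R share exactly the 2 values {1, 2}; by pigeonhole those values go to them, so strike 1, 2 from O, Q.
O has just one choice, so O = 3. Remove 3 from Q.
Q must be 8 (only option left). Remove 8 from K.
So K = 4.

4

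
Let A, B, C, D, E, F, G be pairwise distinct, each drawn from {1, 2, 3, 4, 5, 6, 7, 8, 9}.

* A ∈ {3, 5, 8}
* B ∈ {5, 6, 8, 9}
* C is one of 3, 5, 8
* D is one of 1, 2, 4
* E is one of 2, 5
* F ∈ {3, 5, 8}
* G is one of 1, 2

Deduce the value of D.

The 3 variables A, C, F are confined to {3, 5, 8}, which locks those values in; drop them from B, E.
E must be 2 (only option left). Eliminate 2 elsewhere: D, G.
G has just one choice, so G = 1. So D can't be 1.
So D = 4.

4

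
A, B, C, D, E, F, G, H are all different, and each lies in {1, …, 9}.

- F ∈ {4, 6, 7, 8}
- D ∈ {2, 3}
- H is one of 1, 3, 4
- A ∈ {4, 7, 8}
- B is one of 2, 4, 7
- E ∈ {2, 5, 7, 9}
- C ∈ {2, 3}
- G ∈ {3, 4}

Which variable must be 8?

The 2 variables C and D are confined to {2, 3}, which locks those values in; drop them from B, E, G, H.
G has just one choice, so G = 4. So A, B, F, H can't be 4.
H's domain is down to {1}, so H = 1.
That leaves B = 7. Remove 7 from A, E, F.
So 8 goes to A.

A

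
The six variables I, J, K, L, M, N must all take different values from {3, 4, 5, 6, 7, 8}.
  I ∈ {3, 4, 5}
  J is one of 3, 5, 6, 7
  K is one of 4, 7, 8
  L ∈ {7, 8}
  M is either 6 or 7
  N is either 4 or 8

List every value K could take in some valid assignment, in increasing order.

4, 7, 8

The 3 variables K, L, N are confined to {4, 7, 8}, which locks those values in; drop them from I, J, M.
M has just one choice, so M = 6. Remove 6 from J.
No further eliminations apply; K can still be any of 4, 7, 8.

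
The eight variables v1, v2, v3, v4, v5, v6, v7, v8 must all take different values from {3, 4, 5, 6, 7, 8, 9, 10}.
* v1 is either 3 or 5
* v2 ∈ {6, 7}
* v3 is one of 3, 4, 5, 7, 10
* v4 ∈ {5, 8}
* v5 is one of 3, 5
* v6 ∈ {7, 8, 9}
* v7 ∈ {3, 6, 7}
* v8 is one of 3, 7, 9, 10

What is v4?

The 8 variables together cover exactly {3, 4, 5, 6, 7, 8, 9, 10} — 8 values for 8 variables — and 4 appears only in v3's list, so v3 = 4.
The 7 still-open variables together cover exactly {3, 5, 6, 7, 8, 9, 10} — 7 values for 7 variables — and 10 appears only in v8's list, so v8 = 10.
Among the 6 still-open variables, 9 fits only v6 (and all 6 values in {3, 5, 6, 7, 8, 9} must be used), so v6 = 9.
The 5 still-open variables together cover exactly {3, 5, 6, 7, 8} — 5 values for 5 variables — and 8 appears only in v4's list, so v4 = 8.

8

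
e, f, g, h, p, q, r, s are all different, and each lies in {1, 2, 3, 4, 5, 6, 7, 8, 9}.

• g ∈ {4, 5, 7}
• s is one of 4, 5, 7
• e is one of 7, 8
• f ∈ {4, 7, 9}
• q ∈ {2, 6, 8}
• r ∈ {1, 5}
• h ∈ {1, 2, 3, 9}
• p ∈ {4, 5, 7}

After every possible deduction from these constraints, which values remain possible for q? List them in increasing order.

g, p, s share exactly the 3 values {4, 5, 7}; by pigeonhole those values go to them, so strike 4, 5, 7 from e, f, r.
e's domain is down to {8}, so e = 8. Remove 8 from q.
f must be 9 (only option left). Remove 9 from h.
r's domain is down to {1}, so r = 1. Remove 1 from h.
No further eliminations apply; q can still be any of 2, 6.

2, 6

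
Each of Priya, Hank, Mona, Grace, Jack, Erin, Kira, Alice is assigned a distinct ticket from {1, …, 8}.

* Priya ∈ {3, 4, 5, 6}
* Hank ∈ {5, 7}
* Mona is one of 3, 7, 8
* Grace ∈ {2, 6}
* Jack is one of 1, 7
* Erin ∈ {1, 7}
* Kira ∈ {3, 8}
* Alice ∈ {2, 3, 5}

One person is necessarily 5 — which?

Hank

The 8 variables together cover exactly {1, 2, 3, 4, 5, 6, 7, 8} — 8 values for 8 variables — and 4 appears only in Priya's list, so Priya = 4.
Among the 7 still-open variables, 6 fits only Grace (and all 7 values in {1, 2, 3, 5, 6, 7, 8} must be used), so Grace = 6.
The 6 still-open variables together cover exactly {1, 2, 3, 5, 7, 8} — 6 values for 6 variables — and 2 appears only in Alice's list, so Alice = 2.
The 5 still-open variables draw from only 5 values {1, 3, 5, 7, 8}, so each is used; only Hank can be 5, hence Hank = 5.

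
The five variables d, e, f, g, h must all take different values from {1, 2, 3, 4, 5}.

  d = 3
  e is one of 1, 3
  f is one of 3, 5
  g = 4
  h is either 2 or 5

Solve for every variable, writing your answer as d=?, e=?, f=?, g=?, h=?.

d's domain is down to {3}, so d = 3. So e, f can't be 3.
e's domain is down to {1}, so e = 1.
f has just one choice, so f = 5. Eliminate 5 elsewhere: h.
That leaves g = 4.
h has just one choice, so h = 2.

d=3, e=1, f=5, g=4, h=2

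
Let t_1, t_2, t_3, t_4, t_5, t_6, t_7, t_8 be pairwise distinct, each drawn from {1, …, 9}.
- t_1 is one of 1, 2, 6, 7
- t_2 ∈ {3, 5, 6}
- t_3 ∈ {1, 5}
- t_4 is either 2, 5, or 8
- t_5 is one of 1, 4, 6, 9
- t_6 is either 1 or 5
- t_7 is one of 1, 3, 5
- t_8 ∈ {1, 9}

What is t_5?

4

The 2 variables t_3 and t_6 are confined to {1, 5}, which locks those values in; drop them from t_1, t_2, t_4, t_5, t_7, t_8.
That leaves t_7 = 3. Eliminate 3 elsewhere: t_2.
t_8 has just one choice, so t_8 = 9. Eliminate 9 elsewhere: t_5.
t_2 must be 6 (only option left). So t_1, t_5 can't be 6.
So t_5 = 4.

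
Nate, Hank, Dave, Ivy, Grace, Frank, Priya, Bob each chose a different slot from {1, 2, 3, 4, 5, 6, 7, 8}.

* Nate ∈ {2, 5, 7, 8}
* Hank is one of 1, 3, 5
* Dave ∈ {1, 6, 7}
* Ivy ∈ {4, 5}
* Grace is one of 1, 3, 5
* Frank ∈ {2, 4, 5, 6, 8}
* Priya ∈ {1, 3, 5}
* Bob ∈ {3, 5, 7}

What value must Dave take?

6

Hank, Grace, Priya share exactly the 3 values {1, 3, 5}; by pigeonhole those values go to them, so strike 1, 3, 5 from Nate, Dave, Ivy, Frank, Bob.
Ivy has just one choice, so Ivy = 4. Eliminate 4 elsewhere: Frank.
That leaves Bob = 7. Strike 7 from Nate, Dave.
So Dave = 6.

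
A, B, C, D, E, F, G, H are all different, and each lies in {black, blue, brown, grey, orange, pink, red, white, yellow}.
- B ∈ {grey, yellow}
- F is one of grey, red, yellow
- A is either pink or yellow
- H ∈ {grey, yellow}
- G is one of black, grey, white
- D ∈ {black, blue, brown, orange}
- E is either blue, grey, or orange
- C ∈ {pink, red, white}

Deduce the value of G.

B and H between them cover only {grey, yellow} — a naked pair. Remove those values from A, E, F, G.
A has just one choice, so A = pink. Strike pink from C.
F's domain is down to {red}, so F = red. So C can't be red.
C's domain is down to {white}, so C = white. Remove white from G.
So G = black.

black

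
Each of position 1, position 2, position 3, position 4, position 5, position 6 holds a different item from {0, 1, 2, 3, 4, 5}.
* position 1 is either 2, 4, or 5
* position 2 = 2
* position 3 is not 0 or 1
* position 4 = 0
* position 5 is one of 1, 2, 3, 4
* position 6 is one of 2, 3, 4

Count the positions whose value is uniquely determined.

3

position 2's domain is down to {2}, so position 2 = 2. So position 1, position 3, position 5, position 6 can't be 2.
position 4 has just one choice, so position 4 = 0.
The 4 still-open variables together cover exactly {1, 3, 4, 5} — 4 values for 4 variables — and 1 appears only in position 5's list, so position 5 = 1.
Determined: position 2=2, position 4=0, position 5=1. The other positions each still have more than one consistent value. That makes 3.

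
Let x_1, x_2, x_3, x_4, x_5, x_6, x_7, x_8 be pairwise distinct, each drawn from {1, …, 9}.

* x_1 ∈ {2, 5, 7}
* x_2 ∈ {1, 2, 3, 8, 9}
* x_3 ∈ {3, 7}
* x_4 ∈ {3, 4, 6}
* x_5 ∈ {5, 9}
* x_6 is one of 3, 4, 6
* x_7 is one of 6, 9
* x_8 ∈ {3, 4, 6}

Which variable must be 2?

x_4, x_6, x_8 share exactly the 3 values {3, 4, 6}; by pigeonhole those values go to them, so strike 3, 4, 6 from x_2, x_3, x_7.
That leaves x_3 = 7. Eliminate 7 elsewhere: x_1.
x_7 has just one choice, so x_7 = 9. Strike 9 from x_2, x_5.
x_5 must be 5 (only option left). So x_1 can't be 5.
So 2 goes to x_1.

x_1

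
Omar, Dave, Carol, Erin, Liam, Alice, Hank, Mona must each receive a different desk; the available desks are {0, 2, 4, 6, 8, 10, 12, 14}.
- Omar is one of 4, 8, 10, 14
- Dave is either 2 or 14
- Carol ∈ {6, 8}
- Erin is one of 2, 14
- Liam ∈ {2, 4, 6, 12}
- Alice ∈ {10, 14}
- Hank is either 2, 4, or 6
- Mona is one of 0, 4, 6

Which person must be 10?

Alice

Among the 8 variables, 0 fits only Mona (and all 8 values in {0, 2, 4, 6, 8, 10, 12, 14} must be used), so Mona = 0.
Among the 7 still-open variables, 12 fits only Liam (and all 7 values in {2, 4, 6, 8, 10, 12, 14} must be used), so Liam = 12.
The 2 variables Dave and Erin are confined to {2, 14}, which locks those values in; drop them from Omar, Alice, Hank.
So 10 goes to Alice.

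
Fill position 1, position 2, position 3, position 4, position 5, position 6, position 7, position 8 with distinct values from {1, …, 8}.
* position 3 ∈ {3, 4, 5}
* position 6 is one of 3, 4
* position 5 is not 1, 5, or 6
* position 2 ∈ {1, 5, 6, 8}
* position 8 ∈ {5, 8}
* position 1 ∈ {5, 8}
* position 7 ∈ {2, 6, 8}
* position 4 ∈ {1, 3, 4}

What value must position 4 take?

Among the 8 variables, 7 fits only position 5 (and all 8 values in {1, 2, 3, 4, 5, 6, 7, 8} must be used), so position 5 = 7.
The 7 still-open variables draw from only 7 values {1, 2, 3, 4, 5, 6, 8}, so each is used; only position 7 can be 2, hence position 7 = 2.
The 6 still-open variables draw from only 6 values {1, 3, 4, 5, 6, 8}, so each is used; only position 2 can be 6, hence position 2 = 6.
The 5 still-open variables draw from only 5 values {1, 3, 4, 5, 8}, so each is used; only position 4 can be 1, hence position 4 = 1.

1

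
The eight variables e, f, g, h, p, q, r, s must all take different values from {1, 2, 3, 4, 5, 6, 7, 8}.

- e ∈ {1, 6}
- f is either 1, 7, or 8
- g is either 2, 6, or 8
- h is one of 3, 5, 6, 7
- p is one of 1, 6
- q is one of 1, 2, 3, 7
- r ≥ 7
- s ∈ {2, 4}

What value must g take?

Among the 8 variables, 4 fits only s (and all 8 values in {1, 2, 3, 4, 5, 6, 7, 8} must be used), so s = 4.
Among the 7 still-open variables, 5 fits only h (and all 7 values in {1, 2, 3, 5, 6, 7, 8} must be used), so h = 5.
Among the 6 still-open variables, 3 fits only q (and all 6 values in {1, 2, 3, 6, 7, 8} must be used), so q = 3.
Among the 5 still-open variables, 2 fits only g (and all 5 values in {1, 2, 6, 7, 8} must be used), so g = 2.

2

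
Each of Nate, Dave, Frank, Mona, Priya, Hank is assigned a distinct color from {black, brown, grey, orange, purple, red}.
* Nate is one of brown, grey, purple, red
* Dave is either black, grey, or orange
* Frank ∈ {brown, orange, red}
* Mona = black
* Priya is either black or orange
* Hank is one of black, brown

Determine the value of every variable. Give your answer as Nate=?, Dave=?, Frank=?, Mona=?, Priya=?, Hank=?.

Nate=purple, Dave=grey, Frank=red, Mona=black, Priya=orange, Hank=brown

Mona must be black (only option left). Strike black from Dave, Priya, Hank.
That leaves Priya = orange. So Dave, Frank can't be orange.
That leaves Hank = brown. Remove brown from Nate, Frank.
Dave has just one choice, so Dave = grey. Remove grey from Nate.
Frank must be red (only option left). So Nate can't be red.
That leaves Nate = purple.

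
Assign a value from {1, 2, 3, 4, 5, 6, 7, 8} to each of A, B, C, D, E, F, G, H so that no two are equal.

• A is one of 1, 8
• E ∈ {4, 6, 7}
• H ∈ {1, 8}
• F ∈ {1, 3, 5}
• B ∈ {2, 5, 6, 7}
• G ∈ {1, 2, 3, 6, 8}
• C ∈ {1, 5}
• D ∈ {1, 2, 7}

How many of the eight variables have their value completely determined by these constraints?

The 8 variables together cover exactly {1, 2, 3, 4, 5, 6, 7, 8} — 8 values for 8 variables — and 4 appears only in E's list, so E = 4.
A and H share exactly the 2 values {1, 8}; by pigeonhole those values go to them, so strike 1, 8 from C, D, F, G.
That leaves C = 5. So B, F can't be 5.
F has just one choice, so F = 3. Remove 3 from G.
Determined: C=5, E=4, F=3. The other variables each still have more than one consistent value. That makes 3.

3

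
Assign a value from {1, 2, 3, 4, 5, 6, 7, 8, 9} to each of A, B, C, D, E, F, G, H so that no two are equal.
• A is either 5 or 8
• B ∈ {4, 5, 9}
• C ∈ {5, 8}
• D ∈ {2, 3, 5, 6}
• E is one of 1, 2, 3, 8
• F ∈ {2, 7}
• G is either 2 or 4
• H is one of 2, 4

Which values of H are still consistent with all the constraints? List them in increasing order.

The 2 variables A and C are confined to {5, 8}, which locks those values in; drop them from B, D, E.
G and H between them cover only {2, 4} — a naked pair. Remove those values from B, D, E, F.
That leaves B = 9.
F must be 7 (only option left).
No further eliminations apply; H can still be any of 2, 4.

2, 4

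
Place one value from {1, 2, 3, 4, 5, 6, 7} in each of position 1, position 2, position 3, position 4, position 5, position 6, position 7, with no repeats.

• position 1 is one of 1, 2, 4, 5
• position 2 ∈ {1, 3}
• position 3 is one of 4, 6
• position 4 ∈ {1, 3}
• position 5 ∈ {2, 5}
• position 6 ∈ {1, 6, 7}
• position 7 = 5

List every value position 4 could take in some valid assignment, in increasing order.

position 7 has just one choice, so position 7 = 5. So position 1, position 5 can't be 5.
position 5's domain is down to {2}, so position 5 = 2. Remove 2 from position 1.
The 5 still-open variables draw from only 5 values {1, 3, 4, 6, 7}, so each is used; only position 6 can be 7, hence position 6 = 7.
The 4 still-open variables together cover exactly {1, 3, 4, 6} — 4 values for 4 variables — and 6 appears only in position 3's list, so position 3 = 6.
Among the 3 still-open variables, 4 fits only position 1 (and all 3 values in {1, 3, 4} must be used), so position 1 = 4.
No further eliminations apply; position 4 can still be any of 1, 3.

1, 3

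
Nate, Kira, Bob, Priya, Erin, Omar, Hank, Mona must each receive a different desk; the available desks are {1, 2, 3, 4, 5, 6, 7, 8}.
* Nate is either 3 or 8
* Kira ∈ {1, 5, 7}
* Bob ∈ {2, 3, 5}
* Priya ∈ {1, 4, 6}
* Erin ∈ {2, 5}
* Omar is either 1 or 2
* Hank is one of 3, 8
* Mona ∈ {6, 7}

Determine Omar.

1

The 8 variables draw from only 8 values {1, 2, 3, 4, 5, 6, 7, 8}, so each is used; only Priya can be 4, hence Priya = 4.
The 7 still-open variables together cover exactly {1, 2, 3, 5, 6, 7, 8} — 7 values for 7 variables — and 6 appears only in Mona's list, so Mona = 6.
The 6 still-open variables together cover exactly {1, 2, 3, 5, 7, 8} — 6 values for 6 variables — and 7 appears only in Kira's list, so Kira = 7.
Among the 5 still-open variables, 1 fits only Omar (and all 5 values in {1, 2, 3, 5, 8} must be used), so Omar = 1.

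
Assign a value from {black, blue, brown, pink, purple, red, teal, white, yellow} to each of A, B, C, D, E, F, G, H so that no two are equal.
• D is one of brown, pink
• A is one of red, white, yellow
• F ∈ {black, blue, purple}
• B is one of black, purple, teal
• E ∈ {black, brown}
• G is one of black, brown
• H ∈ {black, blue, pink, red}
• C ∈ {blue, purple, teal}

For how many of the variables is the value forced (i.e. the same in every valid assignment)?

E and G share exactly the 2 values {black, brown}; by pigeonhole those values go to them, so strike black, brown from B, D, F, H.
D must be pink (only option left). Eliminate pink elsewhere: H.
The 3 variables B, C, F are confined to {blue, purple, teal}, which locks those values in; drop them from H.
That leaves H = red. Eliminate red elsewhere: A.
Determined: D=pink, H=red. The other variables each still have more than one consistent value. That makes 2.

2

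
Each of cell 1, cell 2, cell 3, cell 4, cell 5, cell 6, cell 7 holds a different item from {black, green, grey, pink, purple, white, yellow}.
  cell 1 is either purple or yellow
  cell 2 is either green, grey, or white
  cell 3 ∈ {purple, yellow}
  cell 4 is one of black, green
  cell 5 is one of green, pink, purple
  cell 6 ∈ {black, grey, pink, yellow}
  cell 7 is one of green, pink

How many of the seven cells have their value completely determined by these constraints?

The 7 variables together cover exactly {black, green, grey, pink, purple, white, yellow} — 7 values for 7 variables — and white appears only in cell 2's list, so cell 2 = white.
The 6 still-open variables draw from only 6 values {black, green, grey, pink, purple, yellow}, so each is used; only cell 6 can be grey, hence cell 6 = grey.
Among the 5 still-open variables, black fits only cell 4 (and all 5 values in {black, green, pink, purple, yellow} must be used), so cell 4 = black.
cell 1 and cell 3 between them cover only {purple, yellow} — a naked pair. Remove those values from cell 5.
Determined: cell 2=white, cell 4=black, cell 6=grey. The other cells each still have more than one consistent value. That makes 3.

3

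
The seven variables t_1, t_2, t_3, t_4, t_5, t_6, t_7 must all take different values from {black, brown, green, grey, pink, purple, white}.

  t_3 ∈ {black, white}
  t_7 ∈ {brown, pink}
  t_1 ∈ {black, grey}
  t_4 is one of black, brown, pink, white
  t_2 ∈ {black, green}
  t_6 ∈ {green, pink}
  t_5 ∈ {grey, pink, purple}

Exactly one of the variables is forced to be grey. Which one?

The 7 variables together cover exactly {black, brown, green, grey, pink, purple, white} — 7 values for 7 variables — and purple appears only in t_5's list, so t_5 = purple.
The 6 still-open variables together cover exactly {black, brown, green, grey, pink, white} — 6 values for 6 variables — and grey appears only in t_1's list, so t_1 = grey.

t_1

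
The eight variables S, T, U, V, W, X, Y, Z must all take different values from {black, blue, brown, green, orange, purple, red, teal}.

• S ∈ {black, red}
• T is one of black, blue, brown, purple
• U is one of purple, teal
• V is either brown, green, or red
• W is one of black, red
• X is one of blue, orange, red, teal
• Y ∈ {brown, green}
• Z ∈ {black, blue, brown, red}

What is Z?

blue

The 8 variables draw from only 8 values {black, blue, brown, green, orange, purple, red, teal}, so each is used; only X can be orange, hence X = orange.
The 7 still-open variables together cover exactly {black, blue, brown, green, purple, red, teal} — 7 values for 7 variables — and teal appears only in U's list, so U = teal.
Among the 6 still-open variables, purple fits only T (and all 6 values in {black, blue, brown, green, purple, red} must be used), so T = purple.
Among the 5 still-open variables, blue fits only Z (and all 5 values in {black, blue, brown, green, red} must be used), so Z = blue.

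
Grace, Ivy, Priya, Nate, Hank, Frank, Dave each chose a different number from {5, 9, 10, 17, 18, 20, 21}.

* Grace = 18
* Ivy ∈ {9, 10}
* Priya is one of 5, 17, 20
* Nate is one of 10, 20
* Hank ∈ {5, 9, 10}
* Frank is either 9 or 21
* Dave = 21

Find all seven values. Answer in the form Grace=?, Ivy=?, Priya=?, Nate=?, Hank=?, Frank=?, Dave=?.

Grace=18, Ivy=10, Priya=17, Nate=20, Hank=5, Frank=9, Dave=21

Grace has just one choice, so Grace = 18.
Dave has just one choice, so Dave = 21. So Frank can't be 21.
Frank has just one choice, so Frank = 9. Eliminate 9 elsewhere: Ivy, Hank.
Ivy has just one choice, so Ivy = 10. Strike 10 from Nate, Hank.
Nate has just one choice, so Nate = 20. So Priya can't be 20.
Hank must be 5 (only option left). Remove 5 from Priya.
Priya must be 17 (only option left).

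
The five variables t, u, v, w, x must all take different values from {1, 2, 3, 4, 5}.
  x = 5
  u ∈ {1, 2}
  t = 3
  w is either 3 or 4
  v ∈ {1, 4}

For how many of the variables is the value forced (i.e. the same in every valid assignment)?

5

t must be 3 (only option left). Eliminate 3 elsewhere: w.
w must be 4 (only option left). So v can't be 4.
x's domain is down to {5}, so x = 5.
v has just one choice, so v = 1. Strike 1 from u.
u must be 2 (only option left).
Every variable is fixed: t=3, u=2, v=1, w=4, x=5. That makes 5.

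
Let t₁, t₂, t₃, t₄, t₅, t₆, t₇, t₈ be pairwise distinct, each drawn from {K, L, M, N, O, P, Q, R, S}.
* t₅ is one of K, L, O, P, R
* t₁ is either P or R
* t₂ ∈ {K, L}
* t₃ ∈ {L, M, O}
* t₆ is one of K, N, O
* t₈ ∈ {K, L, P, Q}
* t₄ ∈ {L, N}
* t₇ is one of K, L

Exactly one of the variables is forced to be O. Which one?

t₆

The 8 variables together cover exactly {K, L, M, N, O, P, Q, R} — 8 values for 8 variables — and M appears only in t₃'s list, so t₃ = M.
Among the 7 still-open variables, Q fits only t₈ (and all 7 values in {K, L, N, O, P, Q, R} must be used), so t₈ = Q.
The 2 variables t₂ and t₇ are confined to {K, L}, which locks those values in; drop them from t₄, t₅, t₆.
t₄'s domain is down to {N}, so t₄ = N. Strike N from t₆.
So O goes to t₆.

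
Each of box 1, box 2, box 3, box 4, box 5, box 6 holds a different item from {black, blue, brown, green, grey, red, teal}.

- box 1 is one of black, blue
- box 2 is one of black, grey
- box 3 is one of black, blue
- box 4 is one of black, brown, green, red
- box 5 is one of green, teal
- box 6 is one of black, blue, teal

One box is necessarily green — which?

box 5

box 1 and box 3 between them cover only {black, blue} — a naked pair. Remove those values from box 2, box 4, box 6.
That leaves box 2 = grey.
box 6 must be teal (only option left). So box 5 can't be teal.
So green goes to box 5.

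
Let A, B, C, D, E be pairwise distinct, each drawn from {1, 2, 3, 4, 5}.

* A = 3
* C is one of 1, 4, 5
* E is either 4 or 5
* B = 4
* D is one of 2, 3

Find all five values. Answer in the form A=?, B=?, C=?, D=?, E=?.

A=3, B=4, C=1, D=2, E=5

A's domain is down to {3}, so A = 3. So D can't be 3.
B must be 4 (only option left). Eliminate 4 elsewhere: C, E.
D must be 2 (only option left).
E must be 5 (only option left). Eliminate 5 elsewhere: C.
C must be 1 (only option left).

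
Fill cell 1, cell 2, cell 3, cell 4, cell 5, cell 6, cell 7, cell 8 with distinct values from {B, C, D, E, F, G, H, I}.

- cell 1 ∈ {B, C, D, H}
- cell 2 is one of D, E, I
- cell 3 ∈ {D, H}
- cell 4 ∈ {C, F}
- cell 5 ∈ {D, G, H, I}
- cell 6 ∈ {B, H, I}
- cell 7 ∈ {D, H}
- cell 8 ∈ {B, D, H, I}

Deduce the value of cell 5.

G

The 8 variables together cover exactly {B, C, D, E, F, G, H, I} — 8 values for 8 variables — and E appears only in cell 2's list, so cell 2 = E.
Among the 7 still-open variables, F fits only cell 4 (and all 7 values in {B, C, D, F, G, H, I} must be used), so cell 4 = F.
The 6 still-open variables draw from only 6 values {B, C, D, G, H, I}, so each is used; only cell 1 can be C, hence cell 1 = C.
The 5 still-open variables draw from only 5 values {B, D, G, H, I}, so each is used; only cell 5 can be G, hence cell 5 = G.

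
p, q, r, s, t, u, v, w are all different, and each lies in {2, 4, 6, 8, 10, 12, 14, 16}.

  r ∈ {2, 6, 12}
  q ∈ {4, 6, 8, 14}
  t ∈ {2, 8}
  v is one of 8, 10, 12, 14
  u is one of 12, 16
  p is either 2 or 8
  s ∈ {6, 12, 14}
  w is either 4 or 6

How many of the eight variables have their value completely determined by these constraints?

Among the 8 variables, 10 fits only v (and all 8 values in {2, 4, 6, 8, 10, 12, 14, 16} must be used), so v = 10.
The 7 still-open variables together cover exactly {2, 4, 6, 8, 12, 14, 16} — 7 values for 7 variables — and 16 appears only in u's list, so u = 16.
The 2 variables p and t are confined to {2, 8}, which locks those values in; drop them from q, r.
Determined: u=16, v=10. The other variables each still have more than one consistent value. That makes 2.

2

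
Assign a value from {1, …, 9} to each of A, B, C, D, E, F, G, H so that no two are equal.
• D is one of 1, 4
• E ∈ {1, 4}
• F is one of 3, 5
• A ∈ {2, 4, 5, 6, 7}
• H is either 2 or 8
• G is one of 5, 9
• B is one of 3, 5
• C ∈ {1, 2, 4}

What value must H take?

8

B and F between them cover only {3, 5} — a naked pair. Remove those values from A, G.
G must be 9 (only option left).
The 2 variables D and E are confined to {1, 4}, which locks those values in; drop them from A, C.
C's domain is down to {2}, so C = 2. Strike 2 from A, H.
So H = 8.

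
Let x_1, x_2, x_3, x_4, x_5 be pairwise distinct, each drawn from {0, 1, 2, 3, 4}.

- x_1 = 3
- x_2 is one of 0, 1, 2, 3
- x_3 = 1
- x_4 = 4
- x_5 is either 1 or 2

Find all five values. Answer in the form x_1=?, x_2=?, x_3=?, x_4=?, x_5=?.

x_1=3, x_2=0, x_3=1, x_4=4, x_5=2

x_1 has just one choice, so x_1 = 3. Eliminate 3 elsewhere: x_2.
x_3's domain is down to {1}, so x_3 = 1. Strike 1 from x_2, x_5.
x_4 has just one choice, so x_4 = 4.
x_5 has just one choice, so x_5 = 2. Strike 2 from x_2.
That leaves x_2 = 0.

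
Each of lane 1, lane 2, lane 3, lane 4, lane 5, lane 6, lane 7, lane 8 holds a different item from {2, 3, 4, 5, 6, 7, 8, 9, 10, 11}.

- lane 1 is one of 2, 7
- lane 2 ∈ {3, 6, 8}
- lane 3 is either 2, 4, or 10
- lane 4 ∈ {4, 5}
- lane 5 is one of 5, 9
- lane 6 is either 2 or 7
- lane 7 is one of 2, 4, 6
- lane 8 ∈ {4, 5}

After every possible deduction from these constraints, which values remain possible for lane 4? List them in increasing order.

4, 5

The 2 variables lane 1 and lane 6 are confined to {2, 7}, which locks those values in; drop them from lane 3, lane 7.
lane 4 and lane 8 share exactly the 2 values {4, 5}; by pigeonhole those values go to them, so strike 4, 5 from lane 3, lane 5, lane 7.
lane 3 must be 10 (only option left).
That leaves lane 5 = 9.
lane 7's domain is down to {6}, so lane 7 = 6. So lane 2 can't be 6.
No further eliminations apply; lane 4 can still be any of 4, 5.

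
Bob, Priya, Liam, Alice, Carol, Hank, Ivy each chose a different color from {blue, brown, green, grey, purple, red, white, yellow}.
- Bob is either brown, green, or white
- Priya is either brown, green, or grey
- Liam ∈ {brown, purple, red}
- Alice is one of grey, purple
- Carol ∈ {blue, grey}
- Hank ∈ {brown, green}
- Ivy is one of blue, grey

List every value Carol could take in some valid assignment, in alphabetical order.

blue, grey

The 7 variables draw from only 7 values {blue, brown, green, grey, purple, red, white}, so each is used; only Liam can be red, hence Liam = red.
Among the 6 still-open variables, purple fits only Alice (and all 6 values in {blue, brown, green, grey, purple, white} must be used), so Alice = purple.
The 5 still-open variables together cover exactly {blue, brown, green, grey, white} — 5 values for 5 variables — and white appears only in Bob's list, so Bob = white.
The 2 variables Carol and Ivy are confined to {blue, grey}, which locks those values in; drop them from Priya.
No further eliminations apply; Carol can still be any of blue, grey.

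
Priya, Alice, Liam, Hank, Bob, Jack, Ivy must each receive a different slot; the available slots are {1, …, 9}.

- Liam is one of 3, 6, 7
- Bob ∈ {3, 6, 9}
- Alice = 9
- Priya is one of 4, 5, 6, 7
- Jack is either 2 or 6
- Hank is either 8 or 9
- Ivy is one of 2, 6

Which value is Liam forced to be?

Alice must be 9 (only option left). Eliminate 9 elsewhere: Hank, Bob.
Hank's domain is down to {8}, so Hank = 8.
The 2 variables Jack and Ivy are confined to {2, 6}, which locks those values in; drop them from Priya, Liam, Bob.
Bob has just one choice, so Bob = 3. Eliminate 3 elsewhere: Liam.
So Liam = 7.

7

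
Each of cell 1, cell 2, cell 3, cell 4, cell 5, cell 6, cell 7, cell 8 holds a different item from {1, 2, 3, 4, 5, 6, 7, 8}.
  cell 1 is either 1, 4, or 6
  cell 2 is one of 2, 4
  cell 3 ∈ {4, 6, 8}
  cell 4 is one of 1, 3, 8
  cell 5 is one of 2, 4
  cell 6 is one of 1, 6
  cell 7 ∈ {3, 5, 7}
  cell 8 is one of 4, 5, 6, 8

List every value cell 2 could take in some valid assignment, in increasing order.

2, 4

Among the 8 variables, 7 fits only cell 7 (and all 8 values in {1, 2, 3, 4, 5, 6, 7, 8} must be used), so cell 7 = 7.
The 7 still-open variables together cover exactly {1, 2, 3, 4, 5, 6, 8} — 7 values for 7 variables — and 3 appears only in cell 4's list, so cell 4 = 3.
The 6 still-open variables together cover exactly {1, 2, 4, 5, 6, 8} — 6 values for 6 variables — and 5 appears only in cell 8's list, so cell 8 = 5.
Among the 5 still-open variables, 8 fits only cell 3 (and all 5 values in {1, 2, 4, 6, 8} must be used), so cell 3 = 8.
cell 2 and cell 5 between them cover only {2, 4} — a naked pair. Remove those values from cell 1.
No further eliminations apply; cell 2 can still be any of 2, 4.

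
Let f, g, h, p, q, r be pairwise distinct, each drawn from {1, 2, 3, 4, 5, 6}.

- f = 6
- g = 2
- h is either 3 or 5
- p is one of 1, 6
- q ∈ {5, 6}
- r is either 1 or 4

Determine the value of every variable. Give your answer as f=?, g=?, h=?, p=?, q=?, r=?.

f=6, g=2, h=3, p=1, q=5, r=4

f must be 6 (only option left). So p, q can't be 6.
That leaves g = 2.
p must be 1 (only option left). Remove 1 from r.
q has just one choice, so q = 5. So h can't be 5.
That leaves r = 4.
That leaves h = 3.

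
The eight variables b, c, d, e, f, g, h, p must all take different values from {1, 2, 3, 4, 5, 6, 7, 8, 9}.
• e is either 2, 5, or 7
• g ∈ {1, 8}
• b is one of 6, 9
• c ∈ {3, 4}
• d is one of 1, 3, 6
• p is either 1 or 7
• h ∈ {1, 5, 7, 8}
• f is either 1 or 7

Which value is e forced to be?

The 2 variables f and p are confined to {1, 7}, which locks those values in; drop them from d, e, g, h.
g has just one choice, so g = 8. Eliminate 8 elsewhere: h.
h's domain is down to {5}, so h = 5. So e can't be 5.
So e = 2.

2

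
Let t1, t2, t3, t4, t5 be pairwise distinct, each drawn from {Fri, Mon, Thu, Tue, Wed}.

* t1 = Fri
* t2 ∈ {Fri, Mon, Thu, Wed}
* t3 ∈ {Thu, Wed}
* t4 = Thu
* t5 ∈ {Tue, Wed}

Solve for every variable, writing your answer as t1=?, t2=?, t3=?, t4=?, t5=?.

t1=Fri, t2=Mon, t3=Wed, t4=Thu, t5=Tue

t1's domain is down to {Fri}, so t1 = Fri. So t2 can't be Fri.
t4's domain is down to {Thu}, so t4 = Thu. Eliminate Thu elsewhere: t2, t3.
t3 has just one choice, so t3 = Wed. Eliminate Wed elsewhere: t2, t5.
t5 has just one choice, so t5 = Tue.
t2's domain is down to {Mon}, so t2 = Mon.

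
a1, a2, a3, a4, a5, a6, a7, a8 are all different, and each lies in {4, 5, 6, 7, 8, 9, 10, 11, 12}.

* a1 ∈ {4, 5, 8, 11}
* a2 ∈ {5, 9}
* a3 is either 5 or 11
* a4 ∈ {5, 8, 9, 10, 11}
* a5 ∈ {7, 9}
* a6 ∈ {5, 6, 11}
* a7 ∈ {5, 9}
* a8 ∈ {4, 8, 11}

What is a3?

11

Among the 8 variables, 6 fits only a6 (and all 8 values in {4, 5, 6, 7, 8, 9, 10, 11} must be used), so a6 = 6.
Among the 7 still-open variables, 7 fits only a5 (and all 7 values in {4, 5, 7, 8, 9, 10, 11} must be used), so a5 = 7.
Among the 6 still-open variables, 10 fits only a4 (and all 6 values in {4, 5, 8, 9, 10, 11} must be used), so a4 = 10.
a2 and a7 share exactly the 2 values {5, 9}; by pigeonhole those values go to them, so strike 5, 9 from a1, a3.
So a3 = 11.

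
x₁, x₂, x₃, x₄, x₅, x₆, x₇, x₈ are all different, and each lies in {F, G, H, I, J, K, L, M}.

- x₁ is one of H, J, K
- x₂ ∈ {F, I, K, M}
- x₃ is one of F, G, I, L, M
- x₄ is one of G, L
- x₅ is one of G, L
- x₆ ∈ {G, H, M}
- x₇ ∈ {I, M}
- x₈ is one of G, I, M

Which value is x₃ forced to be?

The 8 variables draw from only 8 values {F, G, H, I, J, K, L, M}, so each is used; only x₁ can be J, hence x₁ = J.
The 7 still-open variables together cover exactly {F, G, H, I, K, L, M} — 7 values for 7 variables — and H appears only in x₆'s list, so x₆ = H.
The 6 still-open variables draw from only 6 values {F, G, I, K, L, M}, so each is used; only x₂ can be K, hence x₂ = K.
The 5 still-open variables draw from only 5 values {F, G, I, L, M}, so each is used; only x₃ can be F, hence x₃ = F.

F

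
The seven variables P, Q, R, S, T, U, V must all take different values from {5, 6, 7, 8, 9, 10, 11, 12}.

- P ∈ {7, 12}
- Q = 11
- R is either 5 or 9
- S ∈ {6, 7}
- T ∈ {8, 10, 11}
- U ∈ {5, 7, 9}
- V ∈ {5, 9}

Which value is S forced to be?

6

Q has just one choice, so Q = 11. So T can't be 11.
The 2 variables R and V are confined to {5, 9}, which locks those values in; drop them from U.
That leaves U = 7. Remove 7 from P, S.
So S = 6.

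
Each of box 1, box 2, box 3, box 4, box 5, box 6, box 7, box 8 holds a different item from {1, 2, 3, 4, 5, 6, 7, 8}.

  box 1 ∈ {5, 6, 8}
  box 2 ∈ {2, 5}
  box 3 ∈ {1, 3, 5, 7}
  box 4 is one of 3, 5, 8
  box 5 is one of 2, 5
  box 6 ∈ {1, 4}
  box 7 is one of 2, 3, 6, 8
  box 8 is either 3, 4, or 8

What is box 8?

4

The 8 variables together cover exactly {1, 2, 3, 4, 5, 6, 7, 8} — 8 values for 8 variables — and 7 appears only in box 3's list, so box 3 = 7.
The 7 still-open variables together cover exactly {1, 2, 3, 4, 5, 6, 8} — 7 values for 7 variables — and 1 appears only in box 6's list, so box 6 = 1.
Among the 6 still-open variables, 4 fits only box 8 (and all 6 values in {2, 3, 4, 5, 6, 8} must be used), so box 8 = 4.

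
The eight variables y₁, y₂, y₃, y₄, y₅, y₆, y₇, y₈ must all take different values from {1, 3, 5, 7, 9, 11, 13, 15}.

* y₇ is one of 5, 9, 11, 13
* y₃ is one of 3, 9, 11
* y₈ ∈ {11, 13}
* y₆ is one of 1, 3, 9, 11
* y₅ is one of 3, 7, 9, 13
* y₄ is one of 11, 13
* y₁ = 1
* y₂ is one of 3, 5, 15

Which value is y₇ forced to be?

y₁'s domain is down to {1}, so y₁ = 1. Remove 1 from y₆.
The 7 still-open variables together cover exactly {3, 5, 7, 9, 11, 13, 15} — 7 values for 7 variables — and 7 appears only in y₅'s list, so y₅ = 7.
Among the 6 still-open variables, 15 fits only y₂ (and all 6 values in {3, 5, 9, 11, 13, 15} must be used), so y₂ = 15.
The 5 still-open variables together cover exactly {3, 5, 9, 11, 13} — 5 values for 5 variables — and 5 appears only in y₇'s list, so y₇ = 5.

5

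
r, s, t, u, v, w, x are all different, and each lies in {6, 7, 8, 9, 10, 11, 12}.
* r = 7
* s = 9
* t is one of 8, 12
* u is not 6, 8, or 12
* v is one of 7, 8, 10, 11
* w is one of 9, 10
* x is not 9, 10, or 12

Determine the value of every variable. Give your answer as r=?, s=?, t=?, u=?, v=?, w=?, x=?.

r=7, s=9, t=12, u=11, v=8, w=10, x=6

r has just one choice, so r = 7. So u, v, x can't be 7.
s has just one choice, so s = 9. Eliminate 9 elsewhere: u, w.
w must be 10 (only option left). Strike 10 from u, v.
u has just one choice, so u = 11. So v, x can't be 11.
v's domain is down to {8}, so v = 8. Remove 8 from t, x.
That leaves x = 6.
That leaves t = 12.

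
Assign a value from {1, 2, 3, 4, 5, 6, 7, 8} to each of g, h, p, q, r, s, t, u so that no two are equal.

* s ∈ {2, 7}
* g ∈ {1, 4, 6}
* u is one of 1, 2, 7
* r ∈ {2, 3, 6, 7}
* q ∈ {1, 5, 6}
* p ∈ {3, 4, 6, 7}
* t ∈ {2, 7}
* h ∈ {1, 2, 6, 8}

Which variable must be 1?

u

The 8 variables together cover exactly {1, 2, 3, 4, 5, 6, 7, 8} — 8 values for 8 variables — and 5 appears only in q's list, so q = 5.
The 7 still-open variables together cover exactly {1, 2, 3, 4, 6, 7, 8} — 7 values for 7 variables — and 8 appears only in h's list, so h = 8.
s and t share exactly the 2 values {2, 7}; by pigeonhole those values go to them, so strike 2, 7 from p, r, u.
So 1 goes to u.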